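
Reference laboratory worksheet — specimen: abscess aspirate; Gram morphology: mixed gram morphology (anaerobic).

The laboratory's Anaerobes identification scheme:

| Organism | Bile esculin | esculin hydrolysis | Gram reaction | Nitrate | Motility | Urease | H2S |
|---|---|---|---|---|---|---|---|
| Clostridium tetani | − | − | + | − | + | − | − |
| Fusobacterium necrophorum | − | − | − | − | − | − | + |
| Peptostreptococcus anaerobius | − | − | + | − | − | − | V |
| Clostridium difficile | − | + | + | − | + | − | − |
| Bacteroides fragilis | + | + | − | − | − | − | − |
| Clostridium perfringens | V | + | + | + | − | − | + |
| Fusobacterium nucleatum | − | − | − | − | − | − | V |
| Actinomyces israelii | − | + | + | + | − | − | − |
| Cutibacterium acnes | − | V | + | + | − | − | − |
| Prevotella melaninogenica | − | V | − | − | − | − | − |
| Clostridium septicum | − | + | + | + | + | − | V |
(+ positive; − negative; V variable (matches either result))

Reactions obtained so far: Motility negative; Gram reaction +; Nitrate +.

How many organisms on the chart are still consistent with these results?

3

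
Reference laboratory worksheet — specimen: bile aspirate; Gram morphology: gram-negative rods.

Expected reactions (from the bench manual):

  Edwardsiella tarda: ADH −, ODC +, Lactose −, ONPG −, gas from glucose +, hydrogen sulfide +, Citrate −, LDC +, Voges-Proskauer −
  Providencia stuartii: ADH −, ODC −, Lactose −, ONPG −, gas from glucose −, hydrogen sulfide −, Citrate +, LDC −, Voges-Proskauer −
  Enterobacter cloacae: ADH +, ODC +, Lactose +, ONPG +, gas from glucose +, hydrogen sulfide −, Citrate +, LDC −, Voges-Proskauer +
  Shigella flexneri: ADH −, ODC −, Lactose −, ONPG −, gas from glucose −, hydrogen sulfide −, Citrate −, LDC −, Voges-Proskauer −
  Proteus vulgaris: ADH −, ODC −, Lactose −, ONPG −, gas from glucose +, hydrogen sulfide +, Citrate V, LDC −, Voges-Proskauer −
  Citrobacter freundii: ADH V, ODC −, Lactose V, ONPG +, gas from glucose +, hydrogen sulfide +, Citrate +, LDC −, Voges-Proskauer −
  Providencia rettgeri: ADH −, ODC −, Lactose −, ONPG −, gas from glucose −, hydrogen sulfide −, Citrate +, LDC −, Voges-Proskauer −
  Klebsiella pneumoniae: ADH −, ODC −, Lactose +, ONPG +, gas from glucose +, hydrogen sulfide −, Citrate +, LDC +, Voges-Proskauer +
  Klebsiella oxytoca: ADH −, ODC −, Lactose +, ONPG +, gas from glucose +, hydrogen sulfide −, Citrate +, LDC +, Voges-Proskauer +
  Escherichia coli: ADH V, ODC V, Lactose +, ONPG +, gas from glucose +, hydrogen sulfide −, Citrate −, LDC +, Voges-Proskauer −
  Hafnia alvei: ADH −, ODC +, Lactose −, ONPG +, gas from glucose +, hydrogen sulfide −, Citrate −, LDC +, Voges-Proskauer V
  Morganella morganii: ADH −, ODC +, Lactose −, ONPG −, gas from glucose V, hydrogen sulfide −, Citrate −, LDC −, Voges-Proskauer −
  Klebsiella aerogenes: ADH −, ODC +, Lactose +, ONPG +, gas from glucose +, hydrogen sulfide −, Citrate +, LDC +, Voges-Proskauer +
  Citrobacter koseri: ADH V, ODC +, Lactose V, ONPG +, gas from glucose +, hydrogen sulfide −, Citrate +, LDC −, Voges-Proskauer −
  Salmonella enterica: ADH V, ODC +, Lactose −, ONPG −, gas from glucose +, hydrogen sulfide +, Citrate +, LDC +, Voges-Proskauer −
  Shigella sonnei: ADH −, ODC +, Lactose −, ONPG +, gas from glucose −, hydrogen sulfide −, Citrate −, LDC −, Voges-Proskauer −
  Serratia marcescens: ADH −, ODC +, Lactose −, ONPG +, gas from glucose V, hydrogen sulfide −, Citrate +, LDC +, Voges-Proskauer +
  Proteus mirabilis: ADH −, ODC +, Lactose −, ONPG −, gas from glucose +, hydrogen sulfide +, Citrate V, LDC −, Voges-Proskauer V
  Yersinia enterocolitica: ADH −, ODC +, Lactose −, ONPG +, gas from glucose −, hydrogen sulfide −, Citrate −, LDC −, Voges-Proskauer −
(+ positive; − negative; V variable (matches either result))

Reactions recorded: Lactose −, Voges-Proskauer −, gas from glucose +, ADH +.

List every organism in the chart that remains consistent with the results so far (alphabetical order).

Voges-Proskauer −: excludes 5 organisms — 14 left.
ADH +: excludes 10 organisms — 4 left.
gas from glucose +: all 4 remaining candidates are consistent.
Lactose −: excludes Escherichia coli — 3 left.

Citrobacter freundii, Citrobacter koseri, Salmonella enterica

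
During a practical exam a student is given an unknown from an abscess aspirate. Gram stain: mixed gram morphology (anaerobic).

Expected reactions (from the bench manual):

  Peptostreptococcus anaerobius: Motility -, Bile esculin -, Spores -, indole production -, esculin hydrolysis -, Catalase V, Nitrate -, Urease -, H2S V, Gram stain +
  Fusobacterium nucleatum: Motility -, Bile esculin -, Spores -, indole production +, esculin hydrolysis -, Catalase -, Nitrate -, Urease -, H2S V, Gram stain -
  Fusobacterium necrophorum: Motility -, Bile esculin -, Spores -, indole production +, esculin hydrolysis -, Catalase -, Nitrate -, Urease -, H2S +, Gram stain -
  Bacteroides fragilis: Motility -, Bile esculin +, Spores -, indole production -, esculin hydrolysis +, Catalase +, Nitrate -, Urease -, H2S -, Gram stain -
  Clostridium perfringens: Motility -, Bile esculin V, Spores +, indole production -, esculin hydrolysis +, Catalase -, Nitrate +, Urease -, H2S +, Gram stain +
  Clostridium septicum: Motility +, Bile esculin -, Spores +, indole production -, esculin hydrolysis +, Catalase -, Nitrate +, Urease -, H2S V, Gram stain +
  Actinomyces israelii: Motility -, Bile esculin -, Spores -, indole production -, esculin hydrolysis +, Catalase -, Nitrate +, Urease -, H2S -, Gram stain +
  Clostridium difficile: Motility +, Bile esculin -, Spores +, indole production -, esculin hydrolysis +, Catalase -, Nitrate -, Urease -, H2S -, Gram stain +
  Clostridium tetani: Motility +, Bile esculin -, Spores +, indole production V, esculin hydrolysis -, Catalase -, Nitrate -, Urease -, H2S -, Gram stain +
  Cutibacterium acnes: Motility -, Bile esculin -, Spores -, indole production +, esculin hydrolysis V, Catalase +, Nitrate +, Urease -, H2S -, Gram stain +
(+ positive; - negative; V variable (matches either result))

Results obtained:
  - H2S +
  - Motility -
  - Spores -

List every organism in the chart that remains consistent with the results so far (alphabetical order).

Fusobacterium necrophorum, Fusobacterium nucleatum, Peptostreptococcus anaerobius

H2S +: excludes 5 organisms — 5 left.
Spores -: excludes Clostridium perfringens, Clostridium septicum — 3 left.
Motility -: all 3 remaining candidates are consistent.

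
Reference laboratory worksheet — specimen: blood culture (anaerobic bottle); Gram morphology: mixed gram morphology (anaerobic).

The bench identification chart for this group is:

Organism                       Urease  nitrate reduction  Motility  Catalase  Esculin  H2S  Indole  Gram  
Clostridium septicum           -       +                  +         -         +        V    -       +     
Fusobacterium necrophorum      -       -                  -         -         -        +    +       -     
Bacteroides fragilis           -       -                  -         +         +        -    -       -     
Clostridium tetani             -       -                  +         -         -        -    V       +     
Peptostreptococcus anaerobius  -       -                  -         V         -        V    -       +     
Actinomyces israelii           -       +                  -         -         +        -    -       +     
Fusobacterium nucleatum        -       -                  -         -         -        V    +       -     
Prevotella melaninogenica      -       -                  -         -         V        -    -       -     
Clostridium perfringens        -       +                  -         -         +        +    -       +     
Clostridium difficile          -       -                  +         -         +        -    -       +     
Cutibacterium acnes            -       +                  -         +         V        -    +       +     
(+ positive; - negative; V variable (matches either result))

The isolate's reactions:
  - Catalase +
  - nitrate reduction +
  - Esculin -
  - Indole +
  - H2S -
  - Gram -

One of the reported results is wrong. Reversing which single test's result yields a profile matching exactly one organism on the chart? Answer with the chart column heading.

Gram

As reported, no row in the chart matches all 6 reactions.
Reversing Catalase → still no organism matches.
Reversing Gram (to +) → unique match: Cutibacterium acnes.
Reversing H2S → still no organism matches.
Reversing nitrate reduction → still no organism matches.
Reversing Indole → still no organism matches.
Reversing Esculin → still no organism matches.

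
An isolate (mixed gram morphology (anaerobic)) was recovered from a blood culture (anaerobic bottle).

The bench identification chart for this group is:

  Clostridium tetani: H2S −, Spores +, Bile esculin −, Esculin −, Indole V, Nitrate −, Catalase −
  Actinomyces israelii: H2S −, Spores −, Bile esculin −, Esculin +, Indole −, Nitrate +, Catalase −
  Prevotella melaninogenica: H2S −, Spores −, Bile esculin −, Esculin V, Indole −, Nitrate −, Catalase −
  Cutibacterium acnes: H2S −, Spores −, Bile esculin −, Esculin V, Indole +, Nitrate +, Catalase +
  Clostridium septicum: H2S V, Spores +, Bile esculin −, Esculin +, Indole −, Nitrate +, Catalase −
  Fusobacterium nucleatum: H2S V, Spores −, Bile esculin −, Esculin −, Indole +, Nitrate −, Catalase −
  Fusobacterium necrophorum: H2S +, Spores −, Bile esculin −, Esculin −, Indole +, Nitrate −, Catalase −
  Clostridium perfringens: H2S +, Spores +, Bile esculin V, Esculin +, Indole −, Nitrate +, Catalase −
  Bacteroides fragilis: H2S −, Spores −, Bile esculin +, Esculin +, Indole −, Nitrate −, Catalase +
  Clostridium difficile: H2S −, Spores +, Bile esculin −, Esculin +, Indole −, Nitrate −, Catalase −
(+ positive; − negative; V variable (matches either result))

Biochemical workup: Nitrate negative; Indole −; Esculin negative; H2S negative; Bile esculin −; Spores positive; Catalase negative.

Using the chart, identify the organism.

Clostridium tetani

Spores +: excludes 6 organisms — 4 left.
H2S −: excludes Clostridium perfringens — 3 left.
Esculin −: excludes Clostridium septicum, Clostridium difficile — 1 left.
Indole −: the one remaining candidate is consistent.
Catalase −: the one remaining candidate is consistent.
Nitrate −: the one remaining candidate is consistent.
Bile esculin −: the one remaining candidate is consistent.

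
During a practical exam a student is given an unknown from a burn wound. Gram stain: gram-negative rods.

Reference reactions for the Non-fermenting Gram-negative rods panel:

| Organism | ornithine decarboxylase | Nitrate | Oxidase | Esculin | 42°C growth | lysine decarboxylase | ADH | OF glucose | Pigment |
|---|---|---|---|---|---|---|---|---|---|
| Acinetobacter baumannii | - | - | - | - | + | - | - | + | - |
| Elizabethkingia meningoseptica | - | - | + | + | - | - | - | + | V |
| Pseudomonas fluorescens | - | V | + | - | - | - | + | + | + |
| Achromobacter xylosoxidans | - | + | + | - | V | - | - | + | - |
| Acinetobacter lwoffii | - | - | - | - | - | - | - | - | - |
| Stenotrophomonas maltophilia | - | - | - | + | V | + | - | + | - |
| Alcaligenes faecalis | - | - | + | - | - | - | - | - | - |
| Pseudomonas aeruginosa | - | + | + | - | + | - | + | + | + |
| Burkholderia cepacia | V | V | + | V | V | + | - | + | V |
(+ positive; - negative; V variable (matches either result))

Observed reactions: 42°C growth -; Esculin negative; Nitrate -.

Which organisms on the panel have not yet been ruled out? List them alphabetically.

42°C growth -: excludes Acinetobacter baumannii, Pseudomonas aeruginosa — 7 left.
Esculin -: excludes Elizabethkingia meningoseptica, Stenotrophomonas maltophilia — 5 left.
Nitrate -: excludes Achromobacter xylosoxidans — 4 left.

Acinetobacter lwoffii, Alcaligenes faecalis, Burkholderia cepacia, Pseudomonas fluorescens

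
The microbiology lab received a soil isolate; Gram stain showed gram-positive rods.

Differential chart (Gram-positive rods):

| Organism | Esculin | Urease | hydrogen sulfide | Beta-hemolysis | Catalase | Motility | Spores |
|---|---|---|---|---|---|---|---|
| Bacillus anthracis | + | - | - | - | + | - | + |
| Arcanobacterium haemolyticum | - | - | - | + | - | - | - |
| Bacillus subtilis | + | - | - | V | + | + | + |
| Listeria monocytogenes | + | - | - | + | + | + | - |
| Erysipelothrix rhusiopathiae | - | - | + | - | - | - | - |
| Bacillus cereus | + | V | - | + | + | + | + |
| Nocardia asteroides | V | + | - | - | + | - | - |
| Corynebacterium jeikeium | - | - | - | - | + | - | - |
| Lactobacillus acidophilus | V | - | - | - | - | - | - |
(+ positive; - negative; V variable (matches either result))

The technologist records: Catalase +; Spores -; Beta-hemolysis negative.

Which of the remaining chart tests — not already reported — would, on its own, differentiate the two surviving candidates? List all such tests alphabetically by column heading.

Urease

Spores -: excludes Bacillus anthracis, Bacillus subtilis, Bacillus cereus — 6 left.
Beta-hemolysis -: excludes Arcanobacterium haemolyticum, Listeria monocytogenes — 4 left.
Catalase +: excludes Erysipelothrix rhusiopathiae, Lactobacillus acidophilus — 2 left.
Two candidates remain: Corynebacterium jeikeium and Nocardia asteroides.
  Esculin: - vs V — variable for at least one, does not separate.
  Urease: Corynebacterium jeikeium -, Nocardia asteroides + — discriminates.
  hydrogen sulfide: - vs - — same for both, does not separate.
  Motility: - vs - — same for both, does not separate.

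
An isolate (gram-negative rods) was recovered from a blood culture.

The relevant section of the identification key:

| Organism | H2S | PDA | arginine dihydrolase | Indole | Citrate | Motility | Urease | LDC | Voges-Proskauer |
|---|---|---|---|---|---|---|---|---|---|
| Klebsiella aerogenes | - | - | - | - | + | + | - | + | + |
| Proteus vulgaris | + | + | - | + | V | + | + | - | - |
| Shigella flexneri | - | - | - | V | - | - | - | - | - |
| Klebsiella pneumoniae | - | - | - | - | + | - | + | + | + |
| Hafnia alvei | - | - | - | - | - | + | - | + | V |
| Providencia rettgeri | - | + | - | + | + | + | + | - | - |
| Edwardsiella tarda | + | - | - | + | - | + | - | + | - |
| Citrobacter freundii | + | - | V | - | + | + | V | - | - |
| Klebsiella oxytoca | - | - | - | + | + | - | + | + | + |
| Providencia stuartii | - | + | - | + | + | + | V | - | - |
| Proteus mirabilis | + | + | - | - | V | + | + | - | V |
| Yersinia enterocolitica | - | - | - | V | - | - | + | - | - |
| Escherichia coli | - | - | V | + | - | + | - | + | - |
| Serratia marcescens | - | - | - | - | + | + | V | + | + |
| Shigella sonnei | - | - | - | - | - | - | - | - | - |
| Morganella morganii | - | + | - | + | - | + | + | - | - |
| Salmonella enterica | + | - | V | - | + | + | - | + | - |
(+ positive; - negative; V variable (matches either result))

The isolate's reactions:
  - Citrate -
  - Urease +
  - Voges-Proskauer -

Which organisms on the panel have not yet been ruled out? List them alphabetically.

Morganella morganii, Proteus mirabilis, Proteus vulgaris, Yersinia enterocolitica

Urease +: excludes 7 organisms — 10 left.
Voges-Proskauer -: excludes Klebsiella pneumoniae, Klebsiella oxytoca, Serratia marcescens — 7 left.
Citrate -: excludes Providencia rettgeri, Citrobacter freundii, Providencia stuartii — 4 left.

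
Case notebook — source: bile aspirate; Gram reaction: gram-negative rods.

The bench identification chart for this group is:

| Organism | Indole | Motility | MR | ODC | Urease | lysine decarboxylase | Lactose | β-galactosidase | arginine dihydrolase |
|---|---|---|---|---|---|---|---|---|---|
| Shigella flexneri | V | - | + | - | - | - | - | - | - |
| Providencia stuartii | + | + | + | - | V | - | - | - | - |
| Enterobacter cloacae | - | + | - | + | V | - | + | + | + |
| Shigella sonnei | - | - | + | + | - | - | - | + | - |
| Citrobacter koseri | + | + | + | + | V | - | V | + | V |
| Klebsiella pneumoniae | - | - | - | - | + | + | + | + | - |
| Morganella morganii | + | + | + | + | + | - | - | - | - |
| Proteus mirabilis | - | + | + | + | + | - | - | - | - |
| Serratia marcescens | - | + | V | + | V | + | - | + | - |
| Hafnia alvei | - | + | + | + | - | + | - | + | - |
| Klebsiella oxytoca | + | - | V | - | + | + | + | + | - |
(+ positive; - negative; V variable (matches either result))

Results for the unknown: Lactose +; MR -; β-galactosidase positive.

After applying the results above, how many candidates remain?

3

MR -: excludes 7 organisms — 4 left.
Lactose +: excludes Serratia marcescens — 3 left.
β-galactosidase +: all 3 remaining candidates are consistent.
Still consistent: Enterobacter cloacae, Klebsiella oxytoca, Klebsiella pneumoniae.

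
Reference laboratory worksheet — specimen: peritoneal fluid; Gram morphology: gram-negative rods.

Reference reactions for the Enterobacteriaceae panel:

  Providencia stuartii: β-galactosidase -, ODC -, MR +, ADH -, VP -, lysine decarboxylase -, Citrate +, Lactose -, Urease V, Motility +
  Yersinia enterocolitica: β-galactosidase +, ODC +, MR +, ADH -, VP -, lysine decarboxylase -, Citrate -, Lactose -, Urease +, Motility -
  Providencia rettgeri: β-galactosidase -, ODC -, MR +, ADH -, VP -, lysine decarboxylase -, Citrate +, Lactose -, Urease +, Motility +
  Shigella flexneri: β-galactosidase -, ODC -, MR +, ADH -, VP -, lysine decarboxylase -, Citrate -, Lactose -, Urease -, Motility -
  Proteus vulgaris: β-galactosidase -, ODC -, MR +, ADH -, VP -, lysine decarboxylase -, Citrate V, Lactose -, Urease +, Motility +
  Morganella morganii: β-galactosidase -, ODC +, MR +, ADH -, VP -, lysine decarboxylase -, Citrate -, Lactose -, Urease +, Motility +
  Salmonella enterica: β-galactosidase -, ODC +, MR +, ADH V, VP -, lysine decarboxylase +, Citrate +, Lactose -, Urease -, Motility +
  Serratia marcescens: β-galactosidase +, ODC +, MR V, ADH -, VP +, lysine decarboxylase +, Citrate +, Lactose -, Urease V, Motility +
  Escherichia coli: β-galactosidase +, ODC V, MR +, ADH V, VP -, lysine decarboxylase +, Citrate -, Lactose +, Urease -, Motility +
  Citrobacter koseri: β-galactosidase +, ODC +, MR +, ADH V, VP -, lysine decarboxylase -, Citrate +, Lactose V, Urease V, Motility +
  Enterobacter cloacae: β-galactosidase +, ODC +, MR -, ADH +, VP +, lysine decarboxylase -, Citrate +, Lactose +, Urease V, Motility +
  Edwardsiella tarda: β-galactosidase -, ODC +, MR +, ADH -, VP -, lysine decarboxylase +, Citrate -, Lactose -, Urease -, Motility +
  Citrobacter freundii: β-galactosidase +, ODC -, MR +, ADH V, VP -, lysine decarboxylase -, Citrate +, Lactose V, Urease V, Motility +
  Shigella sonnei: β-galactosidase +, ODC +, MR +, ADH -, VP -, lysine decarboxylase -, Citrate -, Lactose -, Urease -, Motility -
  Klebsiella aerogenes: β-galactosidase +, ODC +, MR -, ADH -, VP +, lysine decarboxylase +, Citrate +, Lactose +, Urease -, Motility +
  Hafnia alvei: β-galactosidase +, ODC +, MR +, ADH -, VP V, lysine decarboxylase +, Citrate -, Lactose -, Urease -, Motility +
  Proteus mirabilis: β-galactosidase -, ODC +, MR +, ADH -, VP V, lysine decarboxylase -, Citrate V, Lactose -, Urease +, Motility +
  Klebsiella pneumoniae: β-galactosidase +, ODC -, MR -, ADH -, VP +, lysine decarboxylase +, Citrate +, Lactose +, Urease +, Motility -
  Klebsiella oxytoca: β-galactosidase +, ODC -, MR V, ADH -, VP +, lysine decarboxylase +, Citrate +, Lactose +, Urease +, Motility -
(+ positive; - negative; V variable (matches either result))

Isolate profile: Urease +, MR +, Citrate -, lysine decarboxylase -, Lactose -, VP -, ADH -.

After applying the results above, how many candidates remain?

4

VP -: excludes 5 organisms — 14 left.
Lactose -: excludes Escherichia coli — 13 left.
MR +: all 13 remaining candidates are consistent.
ADH -: all 13 remaining candidates are consistent.
Citrate -: excludes 5 organisms — 8 left.
lysine decarboxylase -: excludes Edwardsiella tarda, Hafnia alvei — 6 left.
Urease +: excludes Shigella flexneri, Shigella sonnei — 4 left.
Still consistent: Morganella morganii, Proteus mirabilis, Proteus vulgaris, Yersinia enterocolitica.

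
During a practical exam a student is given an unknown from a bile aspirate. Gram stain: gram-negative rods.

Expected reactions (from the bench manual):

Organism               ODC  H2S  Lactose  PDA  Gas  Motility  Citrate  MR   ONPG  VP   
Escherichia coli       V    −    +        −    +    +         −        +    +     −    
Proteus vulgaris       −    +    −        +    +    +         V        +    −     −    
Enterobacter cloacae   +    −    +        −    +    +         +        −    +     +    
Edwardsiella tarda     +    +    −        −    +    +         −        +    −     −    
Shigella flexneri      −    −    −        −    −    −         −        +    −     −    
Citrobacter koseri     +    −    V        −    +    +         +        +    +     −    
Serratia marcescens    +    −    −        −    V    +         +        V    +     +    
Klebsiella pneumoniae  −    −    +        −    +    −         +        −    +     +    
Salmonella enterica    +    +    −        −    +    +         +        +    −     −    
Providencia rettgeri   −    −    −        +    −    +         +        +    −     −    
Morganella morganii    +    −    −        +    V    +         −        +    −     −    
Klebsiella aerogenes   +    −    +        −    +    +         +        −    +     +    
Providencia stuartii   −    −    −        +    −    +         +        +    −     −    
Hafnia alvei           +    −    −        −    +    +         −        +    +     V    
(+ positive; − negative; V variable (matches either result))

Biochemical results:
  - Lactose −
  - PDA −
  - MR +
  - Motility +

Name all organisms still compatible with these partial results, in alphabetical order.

Citrobacter koseri, Edwardsiella tarda, Hafnia alvei, Salmonella enterica, Serratia marcescens

MR +: excludes Enterobacter cloacae, Klebsiella pneumoniae, Klebsiella aerogenes — 11 left.
Lactose −: excludes Escherichia coli — 10 left.
Motility +: excludes Shigella flexneri — 9 left.
PDA −: excludes Proteus vulgaris, Providencia rettgeri, Morganella morganii, Providencia stuartii — 5 left.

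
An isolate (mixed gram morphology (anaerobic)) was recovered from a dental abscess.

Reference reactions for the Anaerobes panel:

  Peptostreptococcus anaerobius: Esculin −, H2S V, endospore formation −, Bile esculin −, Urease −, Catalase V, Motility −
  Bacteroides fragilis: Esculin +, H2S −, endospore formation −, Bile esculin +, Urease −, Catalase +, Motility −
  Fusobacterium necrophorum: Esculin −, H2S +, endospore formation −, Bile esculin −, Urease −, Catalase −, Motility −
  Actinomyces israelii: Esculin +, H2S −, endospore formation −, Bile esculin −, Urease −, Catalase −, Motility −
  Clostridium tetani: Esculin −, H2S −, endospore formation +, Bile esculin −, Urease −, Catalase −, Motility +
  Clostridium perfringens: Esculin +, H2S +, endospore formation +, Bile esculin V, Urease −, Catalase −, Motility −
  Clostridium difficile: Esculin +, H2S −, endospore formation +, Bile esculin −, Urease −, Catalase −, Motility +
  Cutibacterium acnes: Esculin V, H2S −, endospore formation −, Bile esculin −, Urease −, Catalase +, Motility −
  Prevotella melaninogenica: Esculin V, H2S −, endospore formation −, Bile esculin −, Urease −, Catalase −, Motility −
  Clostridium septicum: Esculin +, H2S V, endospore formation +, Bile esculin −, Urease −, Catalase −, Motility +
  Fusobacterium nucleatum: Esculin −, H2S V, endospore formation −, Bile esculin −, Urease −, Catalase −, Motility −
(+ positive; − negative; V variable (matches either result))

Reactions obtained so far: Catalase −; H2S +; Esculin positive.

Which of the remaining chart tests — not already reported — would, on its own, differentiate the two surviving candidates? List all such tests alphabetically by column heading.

H2S +: excludes 6 organisms — 5 left.
Esculin +: excludes Peptostreptococcus anaerobius, Fusobacterium necrophorum, Fusobacterium nucleatum — 2 left.
Catalase −: all 2 remaining candidates are consistent.
Two candidates remain: Clostridium perfringens and Clostridium septicum.
  endospore formation: + vs + — same for both, does not separate.
  Bile esculin: V vs − — variable for at least one, does not separate.
  Urease: − vs − — same for both, does not separate.
  Motility: Clostridium perfringens −, Clostridium septicum + — discriminates.

Motility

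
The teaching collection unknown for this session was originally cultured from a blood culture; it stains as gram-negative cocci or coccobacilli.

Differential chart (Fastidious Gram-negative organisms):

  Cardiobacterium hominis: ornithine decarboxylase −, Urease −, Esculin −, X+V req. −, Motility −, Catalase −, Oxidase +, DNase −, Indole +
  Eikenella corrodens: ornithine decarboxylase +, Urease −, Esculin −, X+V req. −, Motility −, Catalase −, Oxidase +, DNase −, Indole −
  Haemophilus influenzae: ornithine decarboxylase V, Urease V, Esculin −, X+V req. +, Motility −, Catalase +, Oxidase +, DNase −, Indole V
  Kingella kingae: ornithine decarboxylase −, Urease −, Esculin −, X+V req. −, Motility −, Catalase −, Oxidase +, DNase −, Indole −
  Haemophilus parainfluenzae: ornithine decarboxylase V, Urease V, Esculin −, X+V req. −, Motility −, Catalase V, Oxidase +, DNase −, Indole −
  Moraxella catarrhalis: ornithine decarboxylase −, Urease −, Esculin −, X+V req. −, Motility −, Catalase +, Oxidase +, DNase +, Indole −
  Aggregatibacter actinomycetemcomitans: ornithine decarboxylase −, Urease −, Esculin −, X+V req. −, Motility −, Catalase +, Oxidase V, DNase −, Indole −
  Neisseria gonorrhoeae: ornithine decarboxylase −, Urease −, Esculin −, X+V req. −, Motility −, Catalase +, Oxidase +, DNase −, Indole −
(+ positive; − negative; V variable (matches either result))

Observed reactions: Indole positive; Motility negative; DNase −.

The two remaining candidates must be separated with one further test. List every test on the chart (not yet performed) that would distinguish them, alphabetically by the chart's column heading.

Catalase, X+V req.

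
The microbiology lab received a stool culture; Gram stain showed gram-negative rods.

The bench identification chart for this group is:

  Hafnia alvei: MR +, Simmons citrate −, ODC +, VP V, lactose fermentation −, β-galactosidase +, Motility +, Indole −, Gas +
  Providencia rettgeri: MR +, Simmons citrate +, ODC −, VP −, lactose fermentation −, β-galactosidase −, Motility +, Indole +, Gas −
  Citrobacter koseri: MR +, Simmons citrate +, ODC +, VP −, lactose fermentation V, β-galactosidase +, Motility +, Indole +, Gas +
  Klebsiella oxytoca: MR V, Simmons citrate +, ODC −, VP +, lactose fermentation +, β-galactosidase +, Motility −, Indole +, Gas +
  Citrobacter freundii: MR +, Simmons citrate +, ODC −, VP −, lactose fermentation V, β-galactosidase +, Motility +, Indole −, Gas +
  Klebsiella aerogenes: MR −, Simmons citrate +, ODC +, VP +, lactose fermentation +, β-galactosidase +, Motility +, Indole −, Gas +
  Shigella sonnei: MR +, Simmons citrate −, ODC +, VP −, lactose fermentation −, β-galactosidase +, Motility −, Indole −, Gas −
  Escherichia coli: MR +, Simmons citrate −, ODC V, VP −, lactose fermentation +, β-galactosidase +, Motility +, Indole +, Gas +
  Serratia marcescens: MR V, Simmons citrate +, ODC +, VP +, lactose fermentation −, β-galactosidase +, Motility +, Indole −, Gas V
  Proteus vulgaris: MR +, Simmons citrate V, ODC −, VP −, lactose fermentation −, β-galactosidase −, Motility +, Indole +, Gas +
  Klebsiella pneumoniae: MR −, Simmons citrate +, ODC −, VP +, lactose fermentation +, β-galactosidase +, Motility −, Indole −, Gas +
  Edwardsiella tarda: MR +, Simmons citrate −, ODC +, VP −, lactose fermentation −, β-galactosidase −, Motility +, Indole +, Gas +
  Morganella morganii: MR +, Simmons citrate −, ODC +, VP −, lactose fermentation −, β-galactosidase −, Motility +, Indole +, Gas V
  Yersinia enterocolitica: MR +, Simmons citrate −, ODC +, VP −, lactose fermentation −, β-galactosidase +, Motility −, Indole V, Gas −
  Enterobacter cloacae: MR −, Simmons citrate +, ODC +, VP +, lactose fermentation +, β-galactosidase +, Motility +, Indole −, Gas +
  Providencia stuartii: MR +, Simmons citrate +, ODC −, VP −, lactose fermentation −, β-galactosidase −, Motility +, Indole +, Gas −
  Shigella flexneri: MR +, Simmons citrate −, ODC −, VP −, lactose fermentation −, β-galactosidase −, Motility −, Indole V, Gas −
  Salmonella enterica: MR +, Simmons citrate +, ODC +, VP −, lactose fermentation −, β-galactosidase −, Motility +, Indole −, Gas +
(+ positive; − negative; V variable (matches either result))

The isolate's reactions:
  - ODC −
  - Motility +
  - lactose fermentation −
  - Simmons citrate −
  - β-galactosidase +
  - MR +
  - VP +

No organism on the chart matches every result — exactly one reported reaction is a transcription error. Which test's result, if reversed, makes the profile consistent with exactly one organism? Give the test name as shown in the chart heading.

ODC

As reported, no row in the chart matches all 7 reactions.
Reversing Simmons citrate → still no organism matches.
Reversing β-galactosidase → still no organism matches.
Reversing ODC (to +) → unique match: Hafnia alvei.
Reversing Motility → still no organism matches.
Reversing MR → still no organism matches.
Reversing VP → still no organism matches.
Reversing lactose fermentation → still no organism matches.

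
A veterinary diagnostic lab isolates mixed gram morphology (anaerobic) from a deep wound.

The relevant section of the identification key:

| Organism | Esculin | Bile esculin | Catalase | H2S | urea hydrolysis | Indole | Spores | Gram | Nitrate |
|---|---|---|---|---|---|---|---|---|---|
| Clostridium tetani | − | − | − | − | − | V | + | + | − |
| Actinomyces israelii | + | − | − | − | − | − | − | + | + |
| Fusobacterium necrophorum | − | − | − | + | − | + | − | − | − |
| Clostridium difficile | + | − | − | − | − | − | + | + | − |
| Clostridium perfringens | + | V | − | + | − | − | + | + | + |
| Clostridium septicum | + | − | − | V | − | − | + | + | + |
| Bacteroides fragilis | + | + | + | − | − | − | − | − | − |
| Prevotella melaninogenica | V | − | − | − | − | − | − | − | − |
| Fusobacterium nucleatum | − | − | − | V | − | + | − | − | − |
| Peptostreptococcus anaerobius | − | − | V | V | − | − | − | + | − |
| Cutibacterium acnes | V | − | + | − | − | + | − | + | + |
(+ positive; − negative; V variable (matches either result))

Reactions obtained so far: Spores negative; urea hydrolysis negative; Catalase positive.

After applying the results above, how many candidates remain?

Catalase +: excludes 8 organisms — 3 left.
urea hydrolysis −: all 3 remaining candidates are consistent.
Spores −: all 3 remaining candidates are consistent.
Still consistent: Bacteroides fragilis, Cutibacterium acnes, Peptostreptococcus anaerobius.

3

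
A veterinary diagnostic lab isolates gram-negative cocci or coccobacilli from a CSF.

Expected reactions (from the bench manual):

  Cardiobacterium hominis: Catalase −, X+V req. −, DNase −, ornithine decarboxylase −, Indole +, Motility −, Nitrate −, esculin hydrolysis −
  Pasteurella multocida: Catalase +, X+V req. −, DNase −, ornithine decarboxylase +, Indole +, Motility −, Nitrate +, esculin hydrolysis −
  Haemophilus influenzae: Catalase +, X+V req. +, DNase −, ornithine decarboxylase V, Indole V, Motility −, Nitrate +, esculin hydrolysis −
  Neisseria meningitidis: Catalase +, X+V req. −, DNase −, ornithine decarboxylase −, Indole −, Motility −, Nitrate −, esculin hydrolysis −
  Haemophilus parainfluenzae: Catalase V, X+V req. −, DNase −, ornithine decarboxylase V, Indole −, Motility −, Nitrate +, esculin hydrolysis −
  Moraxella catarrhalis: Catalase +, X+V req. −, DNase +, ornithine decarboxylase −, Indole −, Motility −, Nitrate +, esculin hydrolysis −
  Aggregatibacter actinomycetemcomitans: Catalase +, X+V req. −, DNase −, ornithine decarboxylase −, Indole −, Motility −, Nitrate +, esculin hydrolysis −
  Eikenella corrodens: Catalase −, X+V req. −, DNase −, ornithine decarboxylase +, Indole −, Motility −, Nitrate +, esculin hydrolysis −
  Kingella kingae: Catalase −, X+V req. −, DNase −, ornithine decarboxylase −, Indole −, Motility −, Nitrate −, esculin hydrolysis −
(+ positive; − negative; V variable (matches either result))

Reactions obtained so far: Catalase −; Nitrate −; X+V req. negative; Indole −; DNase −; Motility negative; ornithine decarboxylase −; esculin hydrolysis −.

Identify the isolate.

ornithine decarboxylase −: excludes Pasteurella multocida, Eikenella corrodens — 7 left.
esculin hydrolysis −: all 7 remaining candidates are consistent.
Indole −: excludes Cardiobacterium hominis — 6 left.
DNase −: excludes Moraxella catarrhalis — 5 left.
Nitrate −: excludes Haemophilus influenzae, Haemophilus parainfluenzae, Aggregatibacter actinomycetemcomitans — 2 left.
X+V req. −: all 2 remaining candidates are consistent.
Catalase −: excludes Neisseria meningitidis — 1 left.
Motility −: the one remaining candidate is consistent.

Kingella kingae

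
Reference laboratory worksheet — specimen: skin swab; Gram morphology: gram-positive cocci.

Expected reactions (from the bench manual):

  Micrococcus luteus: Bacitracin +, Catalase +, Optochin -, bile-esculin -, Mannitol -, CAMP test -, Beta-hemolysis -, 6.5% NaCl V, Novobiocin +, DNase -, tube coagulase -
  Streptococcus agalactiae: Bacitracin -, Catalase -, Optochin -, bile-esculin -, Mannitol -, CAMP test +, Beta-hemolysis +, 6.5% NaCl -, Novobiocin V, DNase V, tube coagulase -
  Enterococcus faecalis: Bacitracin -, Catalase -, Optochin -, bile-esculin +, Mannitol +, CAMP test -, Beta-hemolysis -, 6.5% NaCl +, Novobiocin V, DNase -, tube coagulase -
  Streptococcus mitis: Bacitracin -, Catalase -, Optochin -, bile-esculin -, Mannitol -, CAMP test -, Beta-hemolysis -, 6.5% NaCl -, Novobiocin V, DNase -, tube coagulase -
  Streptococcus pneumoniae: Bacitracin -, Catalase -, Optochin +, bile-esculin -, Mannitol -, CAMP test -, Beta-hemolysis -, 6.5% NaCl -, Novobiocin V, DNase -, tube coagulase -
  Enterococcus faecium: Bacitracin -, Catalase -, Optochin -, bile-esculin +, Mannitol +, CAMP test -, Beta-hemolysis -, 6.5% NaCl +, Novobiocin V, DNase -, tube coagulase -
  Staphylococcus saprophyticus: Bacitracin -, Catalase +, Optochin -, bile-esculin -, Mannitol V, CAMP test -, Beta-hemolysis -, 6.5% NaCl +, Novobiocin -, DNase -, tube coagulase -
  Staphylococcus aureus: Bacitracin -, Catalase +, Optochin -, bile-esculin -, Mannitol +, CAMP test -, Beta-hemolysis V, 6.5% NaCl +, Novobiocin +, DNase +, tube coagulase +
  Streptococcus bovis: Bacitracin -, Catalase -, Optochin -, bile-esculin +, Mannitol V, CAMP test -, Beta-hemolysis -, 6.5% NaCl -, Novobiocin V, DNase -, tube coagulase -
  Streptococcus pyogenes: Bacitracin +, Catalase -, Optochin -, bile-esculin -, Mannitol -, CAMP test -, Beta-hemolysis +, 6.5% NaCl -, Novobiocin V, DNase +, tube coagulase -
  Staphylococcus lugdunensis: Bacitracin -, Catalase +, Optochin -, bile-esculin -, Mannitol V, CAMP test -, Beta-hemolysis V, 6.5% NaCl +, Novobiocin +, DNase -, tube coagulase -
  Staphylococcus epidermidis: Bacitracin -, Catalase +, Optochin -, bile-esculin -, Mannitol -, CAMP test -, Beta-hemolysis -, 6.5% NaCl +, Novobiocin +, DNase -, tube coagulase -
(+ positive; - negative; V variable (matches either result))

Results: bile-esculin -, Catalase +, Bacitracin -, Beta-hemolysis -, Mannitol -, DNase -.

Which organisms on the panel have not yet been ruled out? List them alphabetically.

Staphylococcus epidermidis, Staphylococcus lugdunensis, Staphylococcus saprophyticus

bile-esculin -: excludes Enterococcus faecalis, Enterococcus faecium, Streptococcus bovis — 9 left.
DNase -: excludes Staphylococcus aureus, Streptococcus pyogenes — 7 left.
Beta-hemolysis -: excludes Streptococcus agalactiae — 6 left.
Bacitracin -: excludes Micrococcus luteus — 5 left.
Mannitol -: all 5 remaining candidates are consistent.
Catalase +: excludes Streptococcus mitis, Streptococcus pneumoniae — 3 left.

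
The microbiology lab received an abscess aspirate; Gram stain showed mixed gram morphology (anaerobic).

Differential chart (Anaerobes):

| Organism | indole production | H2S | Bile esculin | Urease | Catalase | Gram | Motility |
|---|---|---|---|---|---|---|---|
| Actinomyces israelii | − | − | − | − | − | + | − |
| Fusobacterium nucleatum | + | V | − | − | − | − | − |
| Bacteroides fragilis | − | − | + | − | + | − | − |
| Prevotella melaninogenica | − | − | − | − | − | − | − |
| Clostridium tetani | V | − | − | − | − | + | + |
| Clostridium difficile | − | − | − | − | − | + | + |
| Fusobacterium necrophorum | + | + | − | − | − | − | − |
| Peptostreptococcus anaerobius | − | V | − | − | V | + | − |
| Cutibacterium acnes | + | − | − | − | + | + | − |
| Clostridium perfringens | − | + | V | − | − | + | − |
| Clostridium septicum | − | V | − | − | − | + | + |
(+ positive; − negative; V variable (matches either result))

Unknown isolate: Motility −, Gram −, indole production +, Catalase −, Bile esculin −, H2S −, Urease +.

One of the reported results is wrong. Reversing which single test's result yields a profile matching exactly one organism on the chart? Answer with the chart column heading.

As reported, no row in the chart matches all 7 reactions.
Reversing H2S → still no organism matches.
Reversing indole production → still no organism matches.
Reversing Motility → still no organism matches.
Reversing Bile esculin → still no organism matches.
Reversing Urease (to −) → unique match: Fusobacterium nucleatum.
Reversing Catalase → still no organism matches.
Reversing Gram → still no organism matches.

Urease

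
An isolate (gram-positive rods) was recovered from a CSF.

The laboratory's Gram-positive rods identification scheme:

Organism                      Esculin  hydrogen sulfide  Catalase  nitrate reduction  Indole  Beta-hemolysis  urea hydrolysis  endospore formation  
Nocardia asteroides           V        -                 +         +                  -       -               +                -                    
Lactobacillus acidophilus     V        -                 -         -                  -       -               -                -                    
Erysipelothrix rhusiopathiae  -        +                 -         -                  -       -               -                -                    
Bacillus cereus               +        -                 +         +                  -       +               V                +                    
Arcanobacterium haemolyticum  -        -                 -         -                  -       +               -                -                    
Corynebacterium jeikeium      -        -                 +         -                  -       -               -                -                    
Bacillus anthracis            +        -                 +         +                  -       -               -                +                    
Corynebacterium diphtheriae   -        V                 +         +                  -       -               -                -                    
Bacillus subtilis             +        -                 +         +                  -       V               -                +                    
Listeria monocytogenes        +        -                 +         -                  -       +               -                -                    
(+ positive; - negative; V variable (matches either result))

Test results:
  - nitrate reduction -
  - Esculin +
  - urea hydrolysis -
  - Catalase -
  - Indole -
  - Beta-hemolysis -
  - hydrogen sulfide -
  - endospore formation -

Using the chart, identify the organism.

Lactobacillus acidophilus

nitrate reduction -: excludes 5 organisms — 5 left.
Indole -: all 5 remaining candidates are consistent.
urea hydrolysis -: all 5 remaining candidates are consistent.
endospore formation -: all 5 remaining candidates are consistent.
Esculin +: excludes Erysipelothrix rhusiopathiae, Arcanobacterium haemolyticum, Corynebacterium jeikeium — 2 left.
hydrogen sulfide -: all 2 remaining candidates are consistent.
Beta-hemolysis -: excludes Listeria monocytogenes — 1 left.
Catalase -: the one remaining candidate is consistent.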